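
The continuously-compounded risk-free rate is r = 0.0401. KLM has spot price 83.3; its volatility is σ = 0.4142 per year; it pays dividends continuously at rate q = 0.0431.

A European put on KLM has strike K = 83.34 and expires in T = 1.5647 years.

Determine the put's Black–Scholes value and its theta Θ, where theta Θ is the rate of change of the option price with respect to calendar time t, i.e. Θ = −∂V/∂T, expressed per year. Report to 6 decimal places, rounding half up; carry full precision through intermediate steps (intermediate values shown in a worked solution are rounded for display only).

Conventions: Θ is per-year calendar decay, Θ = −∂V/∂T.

price = 16.160865
Θ = -4.431870

σ√T = 0.4142·√1.5647 = 0.518114
d₁ = (ln(S/K) + (r−q+σ²/2)T) / (σ√T) = (ln(83.3/83.34) + (0.0401−0.0431+0.4142²/2)·1.5647) / 0.518114 = (-0.000480 + 0.129527) / 0.518114 = 0.249071
d₂ = d₁ − σ√T = 0.249071 − 0.518114 = -0.269044
e^{−rT} = 0.939183
e^{−qT} = 0.934785
N(−d₁) = 0.401653,  N(−d₂) = 0.606052
Put price V = K·e^{−rT}·N(−d₂) − S·e^{−qT}·N(−d₁) = 47.436627 − 31.275762 = 16.160865
φ(d₁) = (1/√(2π))·e^{−d₁²/2} = 0.386758
Θ = −S·e^{−qT}·φ(d₁)·σ/(2√T) − q·S·e^{−qT}·N(−d₁) + r·K·e^{−rT}·N(−d₂) = −4.986094 − 1.347985 + 1.902209 = -4.431870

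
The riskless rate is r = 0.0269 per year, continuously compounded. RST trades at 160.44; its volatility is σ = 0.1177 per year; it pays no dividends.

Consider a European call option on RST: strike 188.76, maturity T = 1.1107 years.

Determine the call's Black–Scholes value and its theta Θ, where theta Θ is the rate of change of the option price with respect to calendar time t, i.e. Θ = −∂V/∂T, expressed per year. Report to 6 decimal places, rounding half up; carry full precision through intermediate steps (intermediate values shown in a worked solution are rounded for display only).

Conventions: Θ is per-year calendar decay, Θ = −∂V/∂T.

price = 1.547214
Θ = -2.786586

σ√T = 0.1177·√1.1107 = 0.124044
d₁ = (ln(S/K) + (r+σ²/2)T) / (σ√T) = (ln(160.44/188.76) + (0.0269+0.1177²/2)·1.1107) / 0.124044 = (-0.162556 + 0.037571) / 0.124044 = -1.007589
d₂ = d₁ − σ√T = -1.007589 − 0.124044 = -1.131632
e^{−rT} = 0.970564
N(d₁) = 0.156826,  N(d₂) = 0.128894
Call price V = S·N(d₁) − K·e^{−rT}·N(d₂) = 25.161159 − 23.613946 = 1.547214
φ(d₁) = (1/√(2π))·e^{−d₁²/2} = 0.240135
Θ = −S·φ(d₁)·σ/(2√T) − r·K·e^{−rT}·N(d₂) = −2.151371 − 0.635215 = -2.786586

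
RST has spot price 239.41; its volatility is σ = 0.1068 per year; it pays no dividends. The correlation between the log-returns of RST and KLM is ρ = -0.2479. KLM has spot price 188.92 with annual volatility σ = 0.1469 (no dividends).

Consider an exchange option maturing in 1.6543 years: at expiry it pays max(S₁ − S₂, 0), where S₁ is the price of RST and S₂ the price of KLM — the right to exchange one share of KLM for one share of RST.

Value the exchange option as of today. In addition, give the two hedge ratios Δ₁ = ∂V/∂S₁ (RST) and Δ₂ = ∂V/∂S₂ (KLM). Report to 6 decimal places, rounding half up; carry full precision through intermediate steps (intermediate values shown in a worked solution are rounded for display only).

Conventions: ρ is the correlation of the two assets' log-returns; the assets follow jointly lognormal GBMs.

exchange price = 55.886788
Δ1 = 0.851276
Δ2 = -0.782962

σ_eff = √(σ₁² + σ₂² − 2ρσ₁σ₂) = √(0.1068² + 0.1469² − 2·-0.2479·0.1068·0.1469) = 0.201902
d₁ = (ln(S₁/S₂) + (q₂ − q₁ + σ_eff²/2)T) / (σ_eff√T) = (ln(239.41/188.92) + (0.0 − 0.0 + 0.020382)·1.6543) / 0.259686 = 1.041923
d₂ = d₁ − σ_eff√T = 1.041923 − 0.259686 = 0.782237
N(d₁) = 0.851276,  N(d₂) = 0.782962
V = S₁·e^{−q₁T}·N(d₁) − S₂·e^{−q₂T}·N(d₂) = 203.804036 − 147.917247 = 55.886788
Key observation: no risk-free rate is needed — with the second asset as numeraire the exchange option is a call on the ratio S₁/S₂, and r cancels out of the value.
Δ₁ = e^{−q₁T}·N(d₁) = 0.851276;  Δ₂ = −e^{−q₂T}·N(d₂) = -0.782962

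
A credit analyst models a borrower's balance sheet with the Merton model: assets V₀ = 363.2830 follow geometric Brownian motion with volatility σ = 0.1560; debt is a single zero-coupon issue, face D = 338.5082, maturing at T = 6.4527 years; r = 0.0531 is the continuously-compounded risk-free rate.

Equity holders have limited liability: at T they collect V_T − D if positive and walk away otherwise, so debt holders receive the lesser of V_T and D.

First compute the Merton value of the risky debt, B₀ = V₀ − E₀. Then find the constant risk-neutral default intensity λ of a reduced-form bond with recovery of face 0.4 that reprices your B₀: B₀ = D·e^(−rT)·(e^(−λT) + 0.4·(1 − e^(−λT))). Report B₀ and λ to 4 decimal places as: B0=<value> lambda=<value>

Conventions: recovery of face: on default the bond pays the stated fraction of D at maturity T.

Apply the equity-as-call identities (strike 338.5082, horizon 6.4527 years):
d₁ = [ln(V₀/D) + (r + σ²/2)T] / (σ√T)
   = [ln(363.2830/338.5082) + (0.0531 + 0.5·0.1560²)·6.4527] / (0.1560·√6.4527)
   = [0.070634 + 0.421155] / 0.396274 = 1.241033
d₂ = d₁ − σ√T = 1.241033 − 0.396274 = 0.844759
N(d₁) = 0.892703,  N(d₂) = 0.800877,  e^(−rT) = 0.709895
E₀ = V₀·N(d₁) − D·e^(−rT)·N(d₂)
   = 363.2830·0.892703 − 338.5082·0.709895·0.800877 = 131.848879
B₀ = V₀ − E₀ = 363.2830 − 131.848879 = 231.434121
e^(−λT) = (B₀·e^(rT)/D − 0.4)/(1 − 0.4) = (231.4341·1.408659/338.5082 − 0.4)/0.6 = 0.93847312
λ = −ln(0.93847312)/6.4527 = 0.009841

B0=231.4341 lambda=0.0098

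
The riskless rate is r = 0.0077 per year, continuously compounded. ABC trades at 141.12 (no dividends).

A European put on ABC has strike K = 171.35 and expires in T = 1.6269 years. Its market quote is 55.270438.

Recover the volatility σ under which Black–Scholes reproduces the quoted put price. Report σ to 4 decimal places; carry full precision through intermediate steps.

At σ = 0.5125 the Black–Scholes value reproduces the quote:
σ√T = 0.5125·√1.6269 = 0.653694
d₁ = (ln(S/K) + (r+σ²/2)T) / (σ√T) = (ln(141.12/171.35) + (0.0077+0.5125²/2)·1.6269) / 0.653694 = (-0.194098 + 0.226185) / 0.653694 = 0.049086
d₂ = d₁ − σ√T = 0.049086 − 0.653694 = -0.604608
e^{−rT} = 0.987551
N(−d₁) = 0.480425,  N(−d₂) = 0.727280
V = K·e^{−rT}·N(−d₂) − S·N(−d₁) = 123.068069 − 67.797630 = 55.270438 (the observed quote) — the price is monotone increasing in volatility, hence this σ is the only solution

sigma = 0.5125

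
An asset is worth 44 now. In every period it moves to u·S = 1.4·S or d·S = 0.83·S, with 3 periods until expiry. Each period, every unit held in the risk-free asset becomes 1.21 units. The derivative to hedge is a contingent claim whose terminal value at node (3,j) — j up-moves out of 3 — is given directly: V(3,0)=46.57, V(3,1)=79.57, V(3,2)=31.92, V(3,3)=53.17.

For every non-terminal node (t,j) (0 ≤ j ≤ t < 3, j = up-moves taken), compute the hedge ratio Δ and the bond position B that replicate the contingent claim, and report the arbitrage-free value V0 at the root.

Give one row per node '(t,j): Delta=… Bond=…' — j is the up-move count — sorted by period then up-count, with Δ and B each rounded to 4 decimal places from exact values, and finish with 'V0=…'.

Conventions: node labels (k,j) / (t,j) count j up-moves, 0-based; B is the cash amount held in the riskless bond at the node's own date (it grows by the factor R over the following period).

Since d<R<u, set p* = (R−d)/(u−d) = 0.6667; price each node as the discounted p*-expectation of its children.
Expiry values: V(3,0)=46.5700, V(3,1)=79.5700, V(3,2)=31.9200, V(3,3)=53.1700
(2,0): S=30.3116. Δ = (V_up−V_dn)/(S_up−S_dn) = (79.5700−46.5700)/(42.4362−25.1586) = 1.9100. V = [p*·79.5700 + (1−p*)·46.5700]/1.21 = 56.6694. B = V − Δ·S = -1.2253.
(2,1): S=51.1280. Δ = (V_up−V_dn)/(S_up−S_dn) = (31.9200−79.5700)/(71.5792−42.4362) = -1.6350. V = [p*·31.9200 + (1−p*)·79.5700]/1.21 = 39.5069. B = V − Δ·S = 123.1034.
(2,2): S=86.2400. Δ = (V_up−V_dn)/(S_up−S_dn) = (53.1700−31.9200)/(120.7360−71.5792) = 0.4323. V = [p*·53.1700 + (1−p*)·31.9200]/1.21 = 38.0882. B = V − Δ·S = 0.8075.
(1,0): S=36.5200. Δ = (V_up−V_dn)/(S_up−S_dn) = (39.5069−56.6694)/(51.1280−30.3116) = -0.8245. V = [p*·39.5069 + (1−p*)·56.6694]/1.21 = 37.3783. B = V − Δ·S = 67.4880.
(1,1): S=61.6000. Δ = (V_up−V_dn)/(S_up−S_dn) = (38.0882−39.5069)/(86.2400−51.1280) = -0.0404. V = [p*·38.0882 + (1−p*)·39.5069]/1.21 = 31.8686. B = V − Δ·S = 34.3577.
(0,0): S=44.0000. Δ = (V_up−V_dn)/(S_up−S_dn) = (31.8686−37.3783)/(61.6000−36.5200) = -0.2197. V = [p*·31.8686 + (1−p*)·37.3783]/1.21 = 27.8555. B = V − Δ·S = 37.5216.
Check: Δ(0,0)·S0 + B(0,0) = 27.8555 = V0.

(0,0): Delta=-0.2197 Bond=37.5216
(1,0): Delta=-0.8245 Bond=67.4880
(1,1): Delta=-0.0404 Bond=34.3577
(2,0): Delta=1.9100 Bond=-1.2253
(2,1): Delta=-1.6350 Bond=123.1034
(2,2): Delta=0.4323 Bond=0.8075
V0=27.8555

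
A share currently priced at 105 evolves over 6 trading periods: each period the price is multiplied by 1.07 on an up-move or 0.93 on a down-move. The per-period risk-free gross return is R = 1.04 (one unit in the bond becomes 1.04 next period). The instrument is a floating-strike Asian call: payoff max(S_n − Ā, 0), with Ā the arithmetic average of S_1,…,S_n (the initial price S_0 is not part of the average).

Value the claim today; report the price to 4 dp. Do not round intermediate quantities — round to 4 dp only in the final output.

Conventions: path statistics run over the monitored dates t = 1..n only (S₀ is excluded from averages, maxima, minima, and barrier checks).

Under the martingale measure an up-move has probability p* = 0.7857; value the claim as the probability-weighted average of per-path payoffs, discounted 6 periods at R = 1.04.
Enumerate all 2^6 = 64 price paths (U = up ×1.07, D = down ×0.93); each path with k up-moves has probability p*^k·(1−p*)^(6−k).
DDDDDD: Ā=82.0748, payoff=0.0000, prob=0.000097
UDDDDD: Ā=94.4301, payoff=0.0000, prob=0.000355
DUDDDD: Ā=91.9801, payoff=0.0000, prob=0.000355
UUDDDD: Ā=105.8266, payoff=0.0000, prob=0.001302
DDUDDD: Ā=89.7016, payoff=0.0000, prob=0.000355
UDUDDD: Ā=103.2051, payoff=0.0000, prob=0.001302
DUUDDD: Ā=100.7551, payoff=0.0000, prob=0.001302
UUUDDD: Ā=115.9225, payoff=0.0000, prob=0.004773
DDDUDD: Ā=87.5826, payoff=0.0000, prob=0.000355
UDDUDD: Ā=100.7671, payoff=0.0000, prob=0.001302
DUDUDD: Ā=98.3171, payoff=0.0000, prob=0.001302
UUDUDD: Ā=113.1175, payoff=0.0000, prob=0.004773
DDUUDD: Ā=96.0386, payoff=0.0000, prob=0.001302
UDUUDD: Ā=110.4960, payoff=0.0000, prob=0.004773
DUUUDD: Ā=108.0460, payoff=0.0000, prob=0.004773
UUUUDD: Ā=124.3110, payoff=0.0000, prob=0.017500
DDDDUD: Ā=85.6119, payoff=0.0000, prob=0.000355
UDDDUD: Ā=98.4998, payoff=0.0000, prob=0.001302
DUDDUD: Ā=96.0498, payoff=0.0000, prob=0.001302
UUDDUD: Ā=110.5089, payoff=0.0000, prob=0.004773
DDUDUD: Ā=93.7713, payoff=0.0000, prob=0.001302
UDUDUD: Ā=107.8874, payoff=0.0000, prob=0.004773
DUUDUD: Ā=105.4374, payoff=0.0000, prob=0.004773
UUUDUD: Ā=121.3097, payoff=0.0000, prob=0.017500
DDDUUD: Ā=91.6523, payoff=0.0000, prob=0.001302
UDDUUD: Ā=105.4494, payoff=0.0000, prob=0.004773
DUDUUD: Ā=102.9994, payoff=0.4647, prob=0.004773
UUDUUD: Ā=118.5047, payoff=0.5346, prob=0.017500
DDUUUD: Ā=100.7209, payoff=2.7432, prob=0.004773
UDUUUD: Ā=115.8832, payoff=3.1561, prob=0.017500
DUUUUD: Ā=113.4332, payoff=5.6061, prob=0.017500
UUUUUD: Ā=130.5091, payoff=6.4501, prob=0.064168
DDDDDU: Ā=83.7792, payoff=0.0000, prob=0.000355
UDDDDU: Ā=96.3911, payoff=0.0000, prob=0.001302
DUDDDU: Ā=93.9411, payoff=0.0000, prob=0.001302
UUDDDU: Ā=108.0828, payoff=0.0000, prob=0.004773
DDUDDU: Ā=91.6626, payoff=0.0000, prob=0.001302
UDUDDU: Ā=105.4613, payoff=0.0000, prob=0.004773
DUUDDU: Ā=103.0113, payoff=0.4527, prob=0.004773
UUUDDU: Ā=118.5184, payoff=0.5209, prob=0.017500
DDDUDU: Ā=89.5436, payoff=0.3831, prob=0.001302
UDDUDU: Ā=103.0233, payoff=0.4407, prob=0.004773
DUDUDU: Ā=100.5733, payoff=2.8907, prob=0.004773
UUDUDU: Ā=115.7134, payoff=3.3259, prob=0.017500
DDUUDU: Ā=98.2948, payoff=5.1692, prob=0.004773
UDUUDU: Ā=113.0919, payoff=5.9474, prob=0.017500
DUUUDU: Ā=110.6419, payoff=8.3974, prob=0.017500
UUUUDU: Ā=127.2977, payoff=9.6615, prob=0.064168
DDDDUU: Ā=87.5730, payoff=2.3537, prob=0.001302
UDDDUU: Ā=100.7560, payoff=2.7081, prob=0.004773
DUDDUU: Ā=98.3060, payoff=5.1581, prob=0.004773
UUDDUU: Ā=113.1047, payoff=5.9345, prob=0.017500
DDUDUU: Ā=96.0275, payoff=7.4366, prob=0.004773
UDUDUU: Ā=110.4832, payoff=8.5560, prob=0.017500
DUUDUU: Ā=108.0332, payoff=11.0060, prob=0.017500
UUUDUU: Ā=124.2963, payoff=12.6629, prob=0.064168
DDDUUU: Ā=93.9085, payoff=9.5556, prob=0.004773
UDDUUU: Ā=108.0452, payoff=10.9940, prob=0.017500
DUDUUU: Ā=105.5952, payoff=13.4440, prob=0.017500
UUDUUU: Ā=121.4913, payoff=15.4679, prob=0.064168
DDUUUU: Ā=103.3167, payoff=15.7225, prob=0.017500
UDUUUU: Ā=118.8698, payoff=18.0894, prob=0.064168
DUUUUU: Ā=116.4198, payoff=20.5394, prob=0.064168
UUUUUU: Ā=133.9454, payoff=23.6313, prob=0.235282
Price = Σ prob·payoff / R^6 = 12.687982 / 1.265319 = 10.0275

price = 10.0275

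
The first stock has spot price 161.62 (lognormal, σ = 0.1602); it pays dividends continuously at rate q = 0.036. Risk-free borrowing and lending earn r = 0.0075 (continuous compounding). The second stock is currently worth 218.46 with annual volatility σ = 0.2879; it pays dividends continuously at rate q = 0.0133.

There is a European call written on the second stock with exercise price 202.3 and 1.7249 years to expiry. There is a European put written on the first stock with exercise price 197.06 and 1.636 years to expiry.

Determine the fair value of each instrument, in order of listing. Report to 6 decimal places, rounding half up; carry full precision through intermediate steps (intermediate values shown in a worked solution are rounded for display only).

[the second stock call K=202.3]
σ√T = 0.2879·√1.7249 = 0.378115
d₁ = (ln(S/K) + (r−q+σ²/2)T) / (σ√T) = (ln(218.46/202.3) + (0.0075−0.0133+0.2879²/2)·1.7249) / 0.378115 = (0.076851 + 0.061481) / 0.378115 = 0.365847
d₂ = d₁ − σ√T = 0.365847 − 0.378115 = -0.012268
e^{−rT} = 0.987147
e^{−qT} = 0.977320
N(d₁) = 0.642760,  N(d₂) = 0.495106
price = S·e^{−qT}·N(d₁) − K·e^{−rT}·N(d₂) = 137.232762 − 98.872545 = 38.360217
[the first stock put K=197.06]
σ√T = 0.1602·√1.636 = 0.204906
d₁ = (ln(S/K) + (r−q+σ²/2)T) / (σ√T) = (ln(161.62/197.06) + (0.0075−0.036+0.1602²/2)·1.636) / 0.204906 = (-0.198260 − 0.025633) / 0.204906 = -1.092664
d₂ = d₁ − σ√T = -1.092664 − 0.204906 = -1.297570
e^{−rT} = 0.987805
e^{−qT} = 0.942805
N(−d₁) = 0.862729,  N(−d₂) = 0.902782
price = K·e^{−rT}·N(−d₂) − S·e^{−qT}·N(−d₁) = 175.732777 − 131.459346 = 44.273432

price(the second stock call K=202.3) = 38.360217
price(the first stock put K=197.06) = 44.273432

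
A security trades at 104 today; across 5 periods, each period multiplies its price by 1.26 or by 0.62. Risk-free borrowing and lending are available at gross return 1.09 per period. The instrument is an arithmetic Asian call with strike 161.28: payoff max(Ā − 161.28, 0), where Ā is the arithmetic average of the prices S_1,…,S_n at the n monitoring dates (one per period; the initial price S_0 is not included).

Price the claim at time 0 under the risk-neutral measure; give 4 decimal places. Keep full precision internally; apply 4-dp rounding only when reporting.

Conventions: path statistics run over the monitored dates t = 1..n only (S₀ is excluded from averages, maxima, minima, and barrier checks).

Risk-neutral up-probability p* = (R−d)/(u−d) = (1.09−0.62)/(1.26−0.62) = 0.7344; the claim prices as the p*-weighted sum of path payoffs discounted by R^5.
Enumerate all 2^5 = 32 price paths (U = up ×1.26, D = down ×0.62); each path with k up-moves has probability p*^k·(1−p*)^(5−k).
DDDDD: Ā=30.8278, payoff=0.0000, prob=0.001322
UDDDD: Ā=62.6500, payoff=0.0000, prob=0.003656
DUDDD: Ā=49.3380, payoff=0.0000, prob=0.003656
UUDDD: Ā=100.2675, payoff=0.0000, prob=0.010107
DDUDD: Ā=41.0846, payoff=0.0000, prob=0.003656
UDUDD: Ā=83.4944, payoff=0.0000, prob=0.010107
DUUDD: Ā=70.1824, payoff=0.0000, prob=0.010107
UUUDD: Ā=142.6288, payoff=0.0000, prob=0.027944
DDDUD: Ā=35.9674, payoff=0.0000, prob=0.003656
UDDUD: Ā=73.0951, payoff=0.0000, prob=0.010107
DUDUD: Ā=59.7831, payoff=0.0000, prob=0.010107
UUDUD: Ā=121.4947, payoff=0.0000, prob=0.027944
DDUUD: Ā=51.5296, payoff=0.0000, prob=0.010107
UDUUD: Ā=104.7215, payoff=0.0000, prob=0.027944
DUUUD: Ā=91.4095, payoff=0.0000, prob=0.027944
UUUUD: Ā=185.7678, payoff=24.4878, prob=0.077257
DDDDU: Ā=32.7948, payoff=0.0000, prob=0.003656
UDDDU: Ā=66.6475, payoff=0.0000, prob=0.010107
DUDDU: Ā=53.3355, payoff=0.0000, prob=0.010107
UUDDU: Ā=108.3915, payoff=0.0000, prob=0.027944
DDUDU: Ā=45.0821, payoff=0.0000, prob=0.010107
UDUDU: Ā=91.6184, payoff=0.0000, prob=0.027944
DUUDU: Ā=78.3064, payoff=0.0000, prob=0.027944
UUUDU: Ā=159.1388, payoff=0.0000, prob=0.077257
DDDUU: Ā=39.9649, payoff=0.0000, prob=0.010107
UDDUU: Ā=81.2190, payoff=0.0000, prob=0.027944
DUDUU: Ā=67.9070, payoff=0.0000, prob=0.027944
UUDUU: Ā=138.0046, payoff=0.0000, prob=0.077257
DDUUU: Ā=59.6536, payoff=0.0000, prob=0.027944
UDUUU: Ā=121.2315, payoff=0.0000, prob=0.077257
DUUUU: Ā=107.9195, payoff=0.0000, prob=0.077257
UUUUU: Ā=219.3203, payoff=58.0403, prob=0.213594
Price = Σ prob·payoff / R^5 = 14.288941 / 1.538624 = 9.2868

price = 9.2868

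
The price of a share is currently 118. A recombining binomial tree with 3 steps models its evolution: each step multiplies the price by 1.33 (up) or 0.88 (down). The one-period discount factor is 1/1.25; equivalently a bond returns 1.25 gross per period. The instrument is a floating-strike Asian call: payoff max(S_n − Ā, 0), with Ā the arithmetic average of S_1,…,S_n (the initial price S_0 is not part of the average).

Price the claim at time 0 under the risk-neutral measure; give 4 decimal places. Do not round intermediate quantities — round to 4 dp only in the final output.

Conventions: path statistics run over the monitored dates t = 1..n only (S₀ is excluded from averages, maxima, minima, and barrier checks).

price = 22.2902

No-arbitrage gives p* = (R−d)/(u−d) = 0.8222: enumerate every path, weight its payoff by its p*-probability, and discount by R^3.
Enumerate all 2^3 = 8 price paths (U = up ×1.33, D = down ×0.88); each path with k up-moves has probability p*^k·(1−p*)^(3−k).
DDD: Ā=91.8776, payoff=0.0000, prob=0.005619
UDD: Ā=138.8605, payoff=0.0000, prob=0.025986
DUD: Ā=121.1605, payoff=0.3738, prob=0.025986
UUD: Ā=183.1176, payoff=0.5650, prob=0.120187
DDU: Ā=105.5845, payoff=15.9498, prob=0.025986
UDU: Ā=159.5766, payoff=24.1060, prob=0.120187
DUU: Ā=141.8766, payoff=41.8060, prob=0.120187
UUU: Ā=214.4271, payoff=63.1840, prob=0.555863
Price = Σ prob·payoff / R^3 = 43.535488 / 1.953125 = 22.2902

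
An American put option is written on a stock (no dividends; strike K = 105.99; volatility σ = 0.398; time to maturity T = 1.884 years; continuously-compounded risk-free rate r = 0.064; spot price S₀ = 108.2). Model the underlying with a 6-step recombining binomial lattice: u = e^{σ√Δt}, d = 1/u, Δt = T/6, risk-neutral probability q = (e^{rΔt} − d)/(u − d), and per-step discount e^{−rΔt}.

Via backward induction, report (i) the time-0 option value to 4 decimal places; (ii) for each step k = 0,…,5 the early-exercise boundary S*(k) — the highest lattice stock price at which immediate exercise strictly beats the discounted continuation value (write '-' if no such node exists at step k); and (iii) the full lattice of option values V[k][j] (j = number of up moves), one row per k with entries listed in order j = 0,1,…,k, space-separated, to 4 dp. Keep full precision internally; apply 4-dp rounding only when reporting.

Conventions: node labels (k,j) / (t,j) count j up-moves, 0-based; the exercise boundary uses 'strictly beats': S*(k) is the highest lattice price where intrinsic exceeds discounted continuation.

price = 16.4009
boundary = - - 69.2648 55.4186 69.2648 86.5705
tree:
16.4009
25.0193 8.0967
36.7252 13.8538 2.4309
50.5714 23.0329 4.8595 0.0000
61.6497 36.7252 9.7143 0.0000 0.0000
70.5135 50.5714 19.4195 0.0000 0.0000 0.0000
77.6053 61.6497 36.7252 0.0000 0.0000 0.0000 0.0000

params: Δt=0.31400 u=1.24985 d=0.80010 q=0.48961 e^(-rΔt)=0.98010
t_6 payoffs: 77.6053 61.6497 36.7252 0.0000 0.0000 0.0000 0.0000
t_5: node(5,0) S=35.4765 payoff=70.5135 vs cont=68.4048 → 70.5135 [stop]  node(5,1) S=55.4186 payoff=50.5714 vs cont=48.4627 → 50.5714 [stop]  node(5,2) S=86.5705 payoff=19.4195 vs cont=18.3713 → 19.4195 [stop]  node(5,3) S=135.2336 payoff=0.0000 vs cont=0.0000 → 0.0000 [wait]  node(5,4) S=211.2511 payoff=0.0000 vs cont=0.0000 → 0.0000 [wait]  node(5,5) S=329.9997 payoff=0.0000 vs cont=0.0000 → 0.0000 [wait]  ⇒ S*(5)=86.5705
t_4: node(4,0) S=44.3403 payoff=61.6497 vs cont=59.5410 → 61.6497 [stop]  node(4,1) S=69.2648 payoff=36.7252 vs cont=34.6165 → 36.7252 [stop]  node(4,2) S=108.2000 payoff=0.0000 vs cont=9.7143 → 9.7143 [wait]  node(4,3) S=169.0214 payoff=0.0000 vs cont=0.0000 → 0.0000 [wait]  node(4,4) S=264.0319 payoff=0.0000 vs cont=0.0000 → 0.0000 [wait]  ⇒ S*(4)=69.2648
t_3: node(3,0) S=55.4186 payoff=50.5714 vs cont=48.4627 → 50.5714 [stop]  node(3,1) S=86.5705 payoff=19.4195 vs cont=23.0329 → 23.0329 [wait]  node(3,2) S=135.2336 payoff=0.0000 vs cont=4.8595 → 4.8595 [wait]  node(3,3) S=211.2511 payoff=0.0000 vs cont=0.0000 → 0.0000 [wait]  ⇒ S*(3)=55.4186
t_2: node(2,0) S=69.2648 payoff=36.7252 vs cont=36.3504 → 36.7252 [stop]  node(2,1) S=108.2000 payoff=0.0000 vs cont=13.8538 → 13.8538 [wait]  node(2,2) S=169.0214 payoff=0.0000 vs cont=2.4309 → 2.4309 [wait]  ⇒ S*(2)=69.2648
t_1: node(1,0) S=86.5705 payoff=19.4195 vs cont=25.0193 → 25.0193 [wait]  node(1,1) S=135.2336 payoff=0.0000 vs cont=8.0967 → 8.0967 [wait]  ⇒ S*(1)=-
t_0: node(0,0) S=108.2000 payoff=0.0000 vs cont=16.4009 → 16.4009 [wait]  ⇒ S*(0)=-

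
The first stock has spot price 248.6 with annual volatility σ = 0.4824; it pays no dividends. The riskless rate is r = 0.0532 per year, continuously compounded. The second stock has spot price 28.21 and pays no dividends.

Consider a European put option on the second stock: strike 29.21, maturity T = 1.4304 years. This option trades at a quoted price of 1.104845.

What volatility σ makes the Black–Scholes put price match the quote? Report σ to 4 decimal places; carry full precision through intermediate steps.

At σ = 0.1223 the Black–Scholes value reproduces the quote:
σ√T = 0.1223·√1.4304 = 0.146270
d₁ = (ln(S/K) + (r+σ²/2)T) / (σ√T) = (ln(28.21/29.21) + (0.0532+0.1223²/2)·1.4304) / 0.146270 = (-0.034835 + 0.086795) / 0.146270 = 0.355234
d₂ = d₁ − σ√T = 0.355234 − 0.146270 = 0.208965
e^{−rT} = 0.926726
N(−d₁) = 0.361207,  N(−d₂) = 0.417238
V = K·e^{−rT}·N(−d₂) − S·N(−d₁) = 11.294493 − 10.189648 = 1.104845 (equal to the quote); since ∂V/∂σ > 0 for all σ, the implied volatility is unique

sigma = 0.1223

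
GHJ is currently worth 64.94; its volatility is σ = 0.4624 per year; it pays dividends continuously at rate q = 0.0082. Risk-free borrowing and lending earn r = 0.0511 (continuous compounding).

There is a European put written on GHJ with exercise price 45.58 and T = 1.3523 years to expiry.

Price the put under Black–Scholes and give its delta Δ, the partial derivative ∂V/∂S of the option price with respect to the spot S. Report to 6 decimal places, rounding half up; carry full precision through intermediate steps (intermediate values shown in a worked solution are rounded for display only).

price = 3.509826
Δ = -0.148659

σ√T = 0.4624·√1.3523 = 0.537718
d₁ = (ln(S/K) + (r−q+σ²/2)T) / (σ√T) = (ln(64.94/45.58) + (0.0511−0.0082+0.4624²/2)·1.3523) / 0.537718 = (0.353995 + 0.202584) / 0.537718 = 1.035076
d₂ = d₁ − σ√T = 1.035076 − 0.537718 = 0.497358
e^{−rT} = 0.933231
e^{−qT} = 0.988972
N(−d₁) = 0.150317,  N(−d₂) = 0.309468
Put price V = K·e^{−rT}·N(−d₂) − S·e^{−qT}·N(−d₁) = 13.163750 − 9.653924 = 3.509826
Δ = −e^{−qT}·N(−d₁) = -0.148659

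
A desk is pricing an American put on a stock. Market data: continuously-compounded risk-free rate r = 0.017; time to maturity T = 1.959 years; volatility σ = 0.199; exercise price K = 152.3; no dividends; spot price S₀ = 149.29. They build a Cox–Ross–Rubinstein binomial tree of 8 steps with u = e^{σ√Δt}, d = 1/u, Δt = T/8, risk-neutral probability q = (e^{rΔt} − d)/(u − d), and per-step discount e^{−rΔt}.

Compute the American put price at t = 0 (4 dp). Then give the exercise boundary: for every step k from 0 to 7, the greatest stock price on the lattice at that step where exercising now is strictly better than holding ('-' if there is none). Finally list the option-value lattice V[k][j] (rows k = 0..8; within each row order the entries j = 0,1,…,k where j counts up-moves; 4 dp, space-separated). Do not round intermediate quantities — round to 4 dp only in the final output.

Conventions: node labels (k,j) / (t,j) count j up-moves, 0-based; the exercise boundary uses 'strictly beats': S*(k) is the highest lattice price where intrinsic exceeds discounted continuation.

price = 16.0380
boundary = - - - 111.1039 100.6844 111.1039 122.6017 135.2894
tree:
16.0380
22.7156 9.4023
31.1571 14.3475 4.4673
41.1961 21.2403 7.4793 1.4510
51.6156 30.2846 12.2487 2.7065 0.1902
61.0579 41.1961 19.4758 5.0241 0.3793 0.0000
69.6147 51.6156 29.6983 9.2747 0.7566 0.0000 0.0000
77.3691 61.0579 41.1961 17.0106 1.5091 0.0000 0.0000 0.0000
84.3962 69.6147 51.6156 29.6983 3.0100 0.0000 0.0000 0.0000 0.0000

Δt=0.24488, u=1.10349, d=0.90622, q=0.49655, disc=e^(-rΔt)=0.99585
k=8 terminal: V=max(K-S,0) → 84.3962 69.6147 51.6156 29.6983 3.0100 0.0000 0.0000 0.0000 0.0000
k=7: j=0 S=74.9309 intr=77.3691 cont=76.7364 V=77.3691[EX]; j=1 S=91.2421 intr=61.0579 cont=60.4252 V=61.0579[EX]; j=2 S=111.1039 intr=41.1961 cont=40.5634 V=41.1961[EX]; j=3 S=135.2894 intr=17.0106 cont=16.3780 V=17.0106[EX]; j=4 S=164.7395 intr=0.0000 cont=1.5091 V=1.5091[hold]; j=5 S=200.6005 intr=0.0000 cont=0.0000 V=0.0000[hold]; j=6 S=244.2677 intr=0.0000 cont=0.0000 V=0.0000[hold]; j=7 S=297.4406 intr=0.0000 cont=0.0000 V=0.0000[hold]  S*(7)=135.2894
k=6: j=0 S=82.6853 intr=69.6147 cont=68.9820 V=69.6147[EX]; j=1 S=100.6844 intr=51.6156 cont=50.9829 V=51.6156[EX]; j=2 S=122.6017 intr=29.6983 cont=29.0656 V=29.6983[EX]; j=3 S=149.2900 intr=3.0100 cont=9.2747 V=9.2747[hold]; j=4 S=181.7879 intr=0.0000 cont=0.7566 V=0.7566[hold]; j=5 S=221.3599 intr=0.0000 cont=0.0000 V=0.0000[hold]; j=6 S=269.5462 intr=0.0000 cont=0.0000 V=0.0000[hold]  S*(6)=122.6017
k=5: j=0 S=91.2421 intr=61.0579 cont=60.4252 V=61.0579[EX]; j=1 S=111.1039 intr=41.1961 cont=40.5634 V=41.1961[EX]; j=2 S=135.2894 intr=17.0106 cont=19.4758 V=19.4758[hold]; j=3 S=164.7395 intr=0.0000 cont=5.0241 V=5.0241[hold]; j=4 S=200.6005 intr=0.0000 cont=0.3793 V=0.3793[hold]; j=5 S=244.2677 intr=0.0000 cont=0.0000 V=0.0000[hold]  S*(5)=111.1039
k=4: j=0 S=100.6844 intr=51.6156 cont=50.9829 V=51.6156[EX]; j=1 S=122.6017 intr=29.6983 cont=30.2846 V=30.2846[hold]; j=2 S=149.2900 intr=3.0100 cont=12.2487 V=12.2487[hold]; j=3 S=181.7879 intr=0.0000 cont=2.7065 V=2.7065[hold]; j=4 S=221.3599 intr=0.0000 cont=0.1902 V=0.1902[hold]  S*(4)=100.6844
k=3: j=0 S=111.1039 intr=41.1961 cont=40.8533 V=41.1961[EX]; j=1 S=135.2894 intr=17.0106 cont=21.2403 V=21.2403[hold]; j=2 S=164.7395 intr=0.0000 cont=7.4793 V=7.4793[hold]; j=3 S=200.6005 intr=0.0000 cont=1.4510 V=1.4510[hold]  S*(3)=111.1039
k=2: j=0 S=122.6017 intr=29.6983 cont=31.1571 V=31.1571[hold]; j=1 S=149.2900 intr=3.0100 cont=14.3475 V=14.3475[hold]; j=2 S=181.7879 intr=0.0000 cont=4.4673 V=4.4673[hold]  S*(2)=-
k=1: j=0 S=135.2894 intr=17.0106 cont=22.7156 V=22.7156[hold]; j=1 S=164.7395 intr=0.0000 cont=9.4023 V=9.4023[hold]  S*(1)=-
k=0: j=0 S=149.2900 intr=3.0100 cont=16.0380 V=16.0380[hold]  S*(0)=-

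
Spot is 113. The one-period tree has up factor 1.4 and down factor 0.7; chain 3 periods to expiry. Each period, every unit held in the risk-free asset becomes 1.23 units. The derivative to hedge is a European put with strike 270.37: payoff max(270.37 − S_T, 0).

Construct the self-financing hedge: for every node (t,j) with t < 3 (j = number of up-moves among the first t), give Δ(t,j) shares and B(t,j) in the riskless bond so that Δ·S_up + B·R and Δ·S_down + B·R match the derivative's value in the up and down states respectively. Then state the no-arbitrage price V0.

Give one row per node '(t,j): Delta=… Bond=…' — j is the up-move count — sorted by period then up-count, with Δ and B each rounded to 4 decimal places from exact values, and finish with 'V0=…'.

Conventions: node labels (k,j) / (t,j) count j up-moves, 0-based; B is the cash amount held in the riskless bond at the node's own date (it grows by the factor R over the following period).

Under the risk-neutral measure, an up-move has probability p* = (R−d)/(u−d) = 0.7571 and values discount at R = 1.23.
Terminal payoffs: V(3,0)=231.6110, V(3,1)=192.8520, V(3,2)=115.3340, V(3,3)=0.0000
  t=2,j=0: stock 55.3700 → up 77.5180 (V=192.8520), down 38.7590 (V=231.6110). Price 164.4430; hedge Δ=-1.0000, bond B=219.8130.
  t=2,j=1: stock 110.7400 → up 155.0360 (V=115.3340), down 77.5180 (V=192.8520). Price 109.0730; hedge Δ=-1.0000, bond B=219.8130.
  t=2,j=2: stock 221.4800 → up 310.0720 (V=0.0000), down 155.0360 (V=115.3340). Price 22.7721; hedge Δ=-0.7439, bond B=187.5350.
  t=1,j=0: stock 79.1000 → up 110.7400 (V=109.0730), down 55.3700 (V=164.4430). Price 99.6098; hedge Δ=-1.0000, bond B=178.7098.
  t=1,j=1: stock 158.2000 → up 221.4800 (V=22.7721), down 110.7400 (V=109.0730). Price 35.5536; hedge Δ=-0.7793, bond B=158.8406.
  t=0,j=0: stock 113.0000 → up 158.2000 (V=35.5536), down 79.1000 (V=99.6098). Price 41.5529; hedge Δ=-0.8098, bond B=133.0618.
Verification: the root portfolio costs Δ(0,0)·S0 + B(0,0) = 41.5529, matching V0.

(0,0): Delta=-0.8098 Bond=133.0618
(1,0): Delta=-1.0000 Bond=178.7098
(1,1): Delta=-0.7793 Bond=158.8406
(2,0): Delta=-1.0000 Bond=219.8130
(2,1): Delta=-1.0000 Bond=219.8130
(2,2): Delta=-0.7439 Bond=187.5350
V0=41.5529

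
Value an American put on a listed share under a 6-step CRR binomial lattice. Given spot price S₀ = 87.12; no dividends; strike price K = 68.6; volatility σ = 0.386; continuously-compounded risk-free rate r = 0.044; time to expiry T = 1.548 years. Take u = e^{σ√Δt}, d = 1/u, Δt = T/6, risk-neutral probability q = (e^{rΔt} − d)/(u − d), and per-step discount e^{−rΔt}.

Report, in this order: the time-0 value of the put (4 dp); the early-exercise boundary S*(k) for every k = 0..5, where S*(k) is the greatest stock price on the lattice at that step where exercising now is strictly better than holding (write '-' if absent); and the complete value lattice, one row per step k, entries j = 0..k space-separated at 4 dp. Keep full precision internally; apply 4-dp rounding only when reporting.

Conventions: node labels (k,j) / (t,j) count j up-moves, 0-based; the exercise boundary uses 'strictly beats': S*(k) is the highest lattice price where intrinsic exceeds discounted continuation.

price = 6.2267
boundary = - - - - 39.7668 48.3804
tree:
6.2267
9.6167 2.7034
14.4314 4.6309 0.6802
20.8837 7.7866 1.3232 0.0000
28.8332 12.7707 2.5739 0.0000 0.0000
35.9133 20.2196 5.0070 0.0000 0.0000 0.0000
41.7328 28.8332 9.7402 0.0000 0.0000 0.0000 0.0000

params: Δt=0.25800 u=1.21660 d=0.82196 q=0.48007 e^(-rΔt)=0.98871
t_6 payoffs: 41.7328 28.8332 9.7402 0.0000 0.0000 0.0000 0.0000
t_5: node(5,0) S=32.6867 payoff=35.9133 vs cont=35.1390 → 35.9133 [stop]  node(5,1) S=48.3804 payoff=20.2196 vs cont=19.4452 → 20.2196 [stop]  node(5,2) S=71.6091 payoff=0.0000 vs cont=5.0070 → 5.0070 [wait]  node(5,3) S=105.9906 payoff=0.0000 vs cont=0.0000 → 0.0000 [wait]  node(5,4) S=156.8794 payoff=0.0000 vs cont=0.0000 → 0.0000 [wait]  node(5,5) S=232.2014 payoff=0.0000 vs cont=0.0000 → 0.0000 [wait]  ⇒ S*(5)=48.3804
t_4: node(4,0) S=39.7668 payoff=28.8332 vs cont=28.0589 → 28.8332 [stop]  node(4,1) S=58.8598 payoff=9.7402 vs cont=12.7707 → 12.7707 [wait]  node(4,2) S=87.1200 payoff=0.0000 vs cont=2.5739 → 2.5739 [wait]  node(4,3) S=128.9486 payoff=0.0000 vs cont=0.0000 → 0.0000 [wait]  node(4,4) S=190.8602 payoff=0.0000 vs cont=0.0000 → 0.0000 [wait]  ⇒ S*(4)=39.7668
t_3: node(3,0) S=48.3804 payoff=20.2196 vs cont=20.8837 → 20.8837 [wait]  node(3,1) S=71.6091 payoff=0.0000 vs cont=7.7866 → 7.7866 [wait]  node(3,2) S=105.9906 payoff=0.0000 vs cont=1.3232 → 1.3232 [wait]  node(3,3) S=156.8794 payoff=0.0000 vs cont=0.0000 → 0.0000 [wait]  ⇒ S*(3)=-
t_2: node(2,0) S=58.8598 payoff=9.7402 vs cont=14.4314 → 14.4314 [wait]  node(2,1) S=87.1200 payoff=0.0000 vs cont=4.6309 → 4.6309 [wait]  node(2,2) S=128.9486 payoff=0.0000 vs cont=0.6802 → 0.6802 [wait]  ⇒ S*(2)=-
t_1: node(1,0) S=71.6091 payoff=0.0000 vs cont=9.6167 → 9.6167 [wait]  node(1,1) S=105.9906 payoff=0.0000 vs cont=2.7034 → 2.7034 [wait]  ⇒ S*(1)=-
t_0: node(0,0) S=87.1200 payoff=0.0000 vs cont=6.2267 → 6.2267 [wait]  ⇒ S*(0)=-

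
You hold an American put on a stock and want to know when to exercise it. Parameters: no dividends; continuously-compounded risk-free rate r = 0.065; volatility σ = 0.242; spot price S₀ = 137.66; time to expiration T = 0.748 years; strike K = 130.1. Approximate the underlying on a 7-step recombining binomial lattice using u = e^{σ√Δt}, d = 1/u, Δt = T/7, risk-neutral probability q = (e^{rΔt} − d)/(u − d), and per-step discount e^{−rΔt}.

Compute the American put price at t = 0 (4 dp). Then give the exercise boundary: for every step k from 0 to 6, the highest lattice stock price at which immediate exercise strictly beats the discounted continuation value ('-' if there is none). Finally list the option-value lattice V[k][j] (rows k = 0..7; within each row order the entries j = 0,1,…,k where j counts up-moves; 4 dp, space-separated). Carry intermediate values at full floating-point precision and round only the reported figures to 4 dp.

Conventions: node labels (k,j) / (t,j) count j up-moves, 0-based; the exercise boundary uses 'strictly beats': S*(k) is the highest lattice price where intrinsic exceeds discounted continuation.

price = 5.8633
boundary = - - - 108.5775 100.3192 108.5775 117.5157
tree:
5.8633
9.3562 2.7713
14.4676 4.8419 0.9291
21.5225 8.2575 1.8066 0.1450
29.7808 13.6367 3.4856 0.3069 0.0000
37.4110 21.5225 6.6615 0.6497 0.0000 0.0000
44.4609 29.7808 12.5843 1.3750 0.0000 0.0000 0.0000
50.9745 37.4110 21.5225 2.9103 0.0000 0.0000 0.0000 0.0000

Δt=0.10686  u=1.08232  d=0.92394  q=0.52424  discount=0.99308
step 7 (expiry): payoffs max(K−S,0) = 50.9745 37.4110 21.5225 2.9103 0.0000 0.0000 0.0000 0.0000
step 6: (k=6,j=0): S=85.6391, K−S=44.4609, hold=43.5604 ⇒ V=44.4609 exercise | (k=6,j=1): S=100.3192, K−S=29.7808, hold=28.8803 ⇒ V=29.7808 exercise | (k=6,j=2): S=117.5157, K−S=12.5843, hold=11.6838 ⇒ V=12.5843 exercise | (k=6,j=3): S=137.6600, K−S=0.0000, hold=1.3750 ⇒ V=1.3750 continue | (k=6,j=4): S=161.2574, K−S=0.0000, hold=0.0000 ⇒ V=0.0000 continue | (k=6,j=5): S=188.8998, K−S=0.0000, hold=0.0000 ⇒ V=0.0000 continue | (k=6,j=6): S=221.2805, K−S=0.0000, hold=0.0000 ⇒ V=0.0000 continue  boundary S*=117.5157
step 5: (k=5,j=0): S=92.6890, K−S=37.4110, hold=36.5105 ⇒ V=37.4110 exercise | (k=5,j=1): S=108.5775, K−S=21.5225, hold=20.6219 ⇒ V=21.5225 exercise | (k=5,j=2): S=127.1897, K−S=2.9103, hold=6.6615 ⇒ V=6.6615 continue | (k=5,j=3): S=148.9922, K−S=0.0000, hold=0.6497 ⇒ V=0.6497 continue | (k=5,j=4): S=174.5322, K−S=0.0000, hold=0.0000 ⇒ V=0.0000 continue | (k=5,j=5): S=204.4501, K−S=0.0000, hold=0.0000 ⇒ V=0.0000 continue  boundary S*=108.5775
step 4: (k=4,j=0): S=100.3192, K−S=29.7808, hold=28.8803 ⇒ V=29.7808 exercise | (k=4,j=1): S=117.5157, K−S=12.5843, hold=13.6367 ⇒ V=13.6367 continue | (k=4,j=2): S=137.6600, K−S=0.0000, hold=3.4856 ⇒ V=3.4856 continue | (k=4,j=3): S=161.2574, K−S=0.0000, hold=0.3069 ⇒ V=0.3069 continue | (k=4,j=4): S=188.8998, K−S=0.0000, hold=0.0000 ⇒ V=0.0000 continue  boundary S*=100.3192
step 3: (k=3,j=0): S=108.5775, K−S=21.5225, hold=21.1698 ⇒ V=21.5225 exercise | (k=3,j=1): S=127.1897, K−S=2.9103, hold=8.2575 ⇒ V=8.2575 continue | (k=3,j=2): S=148.9922, K−S=0.0000, hold=1.8066 ⇒ V=1.8066 continue | (k=3,j=3): S=174.5322, K−S=0.0000, hold=0.1450 ⇒ V=0.1450 continue  boundary S*=108.5775
step 2: (k=2,j=0): S=117.5157, K−S=12.5843, hold=14.4676 ⇒ V=14.4676 continue | (k=2,j=1): S=137.6600, K−S=0.0000, hold=4.8419 ⇒ V=4.8419 continue | (k=2,j=2): S=161.2574, K−S=0.0000, hold=0.9291 ⇒ V=0.9291 continue  boundary S*=-
step 1: (k=1,j=0): S=127.1897, K−S=2.9103, hold=9.3562 ⇒ V=9.3562 continue | (k=1,j=1): S=148.9922, K−S=0.0000, hold=2.7713 ⇒ V=2.7713 continue  boundary S*=-
step 0: (k=0,j=0): S=137.6600, K−S=0.0000, hold=5.8633 ⇒ V=5.8633 continue  boundary S*=-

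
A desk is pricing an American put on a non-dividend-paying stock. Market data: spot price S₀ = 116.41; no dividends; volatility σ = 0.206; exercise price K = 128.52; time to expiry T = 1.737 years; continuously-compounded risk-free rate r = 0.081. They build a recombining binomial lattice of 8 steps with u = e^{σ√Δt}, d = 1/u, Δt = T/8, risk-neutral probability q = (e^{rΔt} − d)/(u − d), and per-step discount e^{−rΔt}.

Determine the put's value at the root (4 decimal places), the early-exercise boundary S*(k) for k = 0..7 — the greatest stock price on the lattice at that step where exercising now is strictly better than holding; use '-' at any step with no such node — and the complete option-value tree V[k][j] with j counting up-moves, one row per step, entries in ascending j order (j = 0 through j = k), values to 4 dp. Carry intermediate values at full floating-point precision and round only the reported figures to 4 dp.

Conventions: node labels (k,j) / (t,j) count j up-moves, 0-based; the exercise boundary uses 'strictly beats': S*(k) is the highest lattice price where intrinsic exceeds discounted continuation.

Δt=0.21713, u=1.10075, d=0.90847, q=0.56830, disc=e^(-rΔt)=0.98257
k=8 terminal: V=max(K-S,0) → 74.5081 63.0767 49.2260 32.4439 12.1100 0.0000 0.0000 0.0000 0.0000
k=7: j=0 S=59.4535 intr=69.0665 cont=66.8260 V=69.0665[EX]; j=1 S=72.0365 intr=56.4835 cont=54.2430 V=56.4835[EX]; j=2 S=87.2826 intr=41.2374 cont=38.9969 V=41.2374[EX]; j=3 S=105.7554 intr=22.7646 cont=20.5240 V=22.7646[EX]; j=4 S=128.1380 intr=0.3820 cont=5.1368 V=5.1368[hold]; j=5 S=155.2576 intr=0.0000 cont=0.0000 V=0.0000[hold]; j=6 S=188.1170 intr=0.0000 cont=0.0000 V=0.0000[hold]; j=7 S=227.9309 intr=0.0000 cont=0.0000 V=0.0000[hold]  S*(7)=105.7554
k=6: j=0 S=65.4433 intr=63.0767 cont=60.8362 V=63.0767[EX]; j=1 S=79.2940 intr=49.2260 cont=46.9855 V=49.2260[EX]; j=2 S=96.0761 intr=32.4439 cont=30.2034 V=32.4439[EX]; j=3 S=116.4100 intr=12.1100 cont=12.5245 V=12.5245[hold]; j=4 S=141.0475 intr=0.0000 cont=2.1789 V=2.1789[hold]; j=5 S=170.8994 intr=0.0000 cont=0.0000 V=0.0000[hold]; j=6 S=207.0693 intr=0.0000 cont=0.0000 V=0.0000[hold]  S*(6)=96.0761
k=5: j=0 S=72.0365 intr=56.4835 cont=54.2430 V=56.4835[EX]; j=1 S=87.2826 intr=41.2374 cont=38.9969 V=41.2374[EX]; j=2 S=105.7554 intr=22.7646 cont=20.7555 V=22.7646[EX]; j=3 S=128.1380 intr=0.3820 cont=6.5292 V=6.5292[hold]; j=4 S=155.2576 intr=0.0000 cont=0.9242 V=0.9242[hold]; j=5 S=188.1170 intr=0.0000 cont=0.0000 V=0.0000[hold]  S*(5)=105.7554
k=4: j=0 S=79.2940 intr=49.2260 cont=46.9855 V=49.2260[EX]; j=1 S=96.0761 intr=32.4439 cont=30.2034 V=32.4439[EX]; j=2 S=116.4100 intr=12.1100 cont=13.3020 V=13.3020[hold]; j=3 S=141.0475 intr=0.0000 cont=3.2856 V=3.2856[hold]; j=4 S=170.8994 intr=0.0000 cont=0.3920 V=0.3920[hold]  S*(4)=96.0761
k=3: j=0 S=87.2826 intr=41.2374 cont=38.9969 V=41.2374[EX]; j=1 S=105.7554 intr=22.7646 cont=21.1896 V=22.7646[EX]; j=2 S=128.1380 intr=0.3820 cont=7.4770 V=7.4770[hold]; j=3 S=155.2576 intr=0.0000 cont=1.6126 V=1.6126[hold]  S*(3)=105.7554
k=2: j=0 S=96.0761 intr=32.4439 cont=30.2034 V=32.4439[EX]; j=1 S=116.4100 intr=12.1100 cont=13.8313 V=13.8313[hold]; j=2 S=141.0475 intr=0.0000 cont=4.0720 V=4.0720[hold]  S*(2)=96.0761
k=1: j=0 S=105.7554 intr=22.7646 cont=21.4852 V=22.7646[EX]; j=1 S=128.1380 intr=0.3820 cont=8.1406 V=8.1406[hold]  S*(1)=105.7554
k=0: j=0 S=116.4100 intr=12.1100 cont=14.2018 V=14.2018[hold]  S*(0)=-

price = 14.2018
boundary = - 105.7554 96.0761 105.7554 96.0761 105.7554 96.0761 105.7554
tree:
14.2018
22.7646 8.1406
32.4439 13.8313 4.0720
41.2374 22.7646 7.4770 1.6126
49.2260 32.4439 13.3020 3.2856 0.3920
56.4835 41.2374 22.7646 6.5292 0.9242 0.0000
63.0767 49.2260 32.4439 12.5245 2.1789 0.0000 0.0000
69.0665 56.4835 41.2374 22.7646 5.1368 0.0000 0.0000 0.0000
74.5081 63.0767 49.2260 32.4439 12.1100 0.0000 0.0000 0.0000 0.0000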